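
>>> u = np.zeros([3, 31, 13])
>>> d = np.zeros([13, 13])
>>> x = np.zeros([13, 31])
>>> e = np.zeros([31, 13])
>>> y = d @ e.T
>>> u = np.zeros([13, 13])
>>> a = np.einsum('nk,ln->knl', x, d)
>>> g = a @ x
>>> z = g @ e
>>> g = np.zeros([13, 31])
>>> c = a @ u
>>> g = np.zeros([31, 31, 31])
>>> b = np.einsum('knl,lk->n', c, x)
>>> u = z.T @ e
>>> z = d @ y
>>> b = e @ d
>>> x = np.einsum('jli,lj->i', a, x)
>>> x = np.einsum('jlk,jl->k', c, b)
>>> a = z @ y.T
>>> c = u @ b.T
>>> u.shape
(13, 13, 13)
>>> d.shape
(13, 13)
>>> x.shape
(13,)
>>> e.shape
(31, 13)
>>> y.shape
(13, 31)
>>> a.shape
(13, 13)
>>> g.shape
(31, 31, 31)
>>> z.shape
(13, 31)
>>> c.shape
(13, 13, 31)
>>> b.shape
(31, 13)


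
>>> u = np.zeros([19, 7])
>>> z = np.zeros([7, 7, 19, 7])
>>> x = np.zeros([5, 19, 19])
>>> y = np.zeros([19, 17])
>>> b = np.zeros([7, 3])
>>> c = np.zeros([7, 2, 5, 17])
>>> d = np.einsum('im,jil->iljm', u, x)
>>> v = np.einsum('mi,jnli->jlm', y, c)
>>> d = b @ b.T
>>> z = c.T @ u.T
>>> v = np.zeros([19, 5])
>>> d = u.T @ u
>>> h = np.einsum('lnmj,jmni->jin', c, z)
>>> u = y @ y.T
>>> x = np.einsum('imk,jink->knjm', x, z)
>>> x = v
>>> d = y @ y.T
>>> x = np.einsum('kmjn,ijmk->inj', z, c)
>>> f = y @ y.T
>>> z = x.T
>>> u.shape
(19, 19)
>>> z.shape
(2, 19, 7)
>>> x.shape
(7, 19, 2)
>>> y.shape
(19, 17)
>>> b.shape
(7, 3)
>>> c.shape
(7, 2, 5, 17)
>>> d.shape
(19, 19)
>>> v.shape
(19, 5)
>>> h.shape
(17, 19, 2)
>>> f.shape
(19, 19)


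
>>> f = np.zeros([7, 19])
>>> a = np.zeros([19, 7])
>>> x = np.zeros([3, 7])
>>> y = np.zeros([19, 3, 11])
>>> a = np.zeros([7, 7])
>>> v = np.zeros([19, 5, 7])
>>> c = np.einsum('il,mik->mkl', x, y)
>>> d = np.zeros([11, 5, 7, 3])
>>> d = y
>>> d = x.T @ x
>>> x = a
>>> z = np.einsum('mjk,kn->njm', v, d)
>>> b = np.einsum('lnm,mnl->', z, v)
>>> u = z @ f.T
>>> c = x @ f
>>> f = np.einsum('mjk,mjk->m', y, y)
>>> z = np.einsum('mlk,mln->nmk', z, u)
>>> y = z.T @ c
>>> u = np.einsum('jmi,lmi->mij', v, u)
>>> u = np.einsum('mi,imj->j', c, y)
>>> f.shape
(19,)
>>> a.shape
(7, 7)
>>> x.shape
(7, 7)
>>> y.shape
(19, 7, 19)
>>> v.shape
(19, 5, 7)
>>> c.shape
(7, 19)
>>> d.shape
(7, 7)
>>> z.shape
(7, 7, 19)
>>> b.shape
()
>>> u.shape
(19,)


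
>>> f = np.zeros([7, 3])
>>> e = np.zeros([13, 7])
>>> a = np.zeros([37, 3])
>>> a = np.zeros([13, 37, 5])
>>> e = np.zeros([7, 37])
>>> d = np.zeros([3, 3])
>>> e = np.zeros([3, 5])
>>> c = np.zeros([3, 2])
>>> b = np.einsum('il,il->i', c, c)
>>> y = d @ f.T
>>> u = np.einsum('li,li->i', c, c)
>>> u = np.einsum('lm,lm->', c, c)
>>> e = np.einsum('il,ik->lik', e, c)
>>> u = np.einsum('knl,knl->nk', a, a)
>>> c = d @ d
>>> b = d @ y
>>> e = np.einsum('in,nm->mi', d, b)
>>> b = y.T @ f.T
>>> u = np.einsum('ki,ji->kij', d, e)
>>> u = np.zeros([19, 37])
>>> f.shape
(7, 3)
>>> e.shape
(7, 3)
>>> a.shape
(13, 37, 5)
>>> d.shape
(3, 3)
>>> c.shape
(3, 3)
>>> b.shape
(7, 7)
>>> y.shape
(3, 7)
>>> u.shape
(19, 37)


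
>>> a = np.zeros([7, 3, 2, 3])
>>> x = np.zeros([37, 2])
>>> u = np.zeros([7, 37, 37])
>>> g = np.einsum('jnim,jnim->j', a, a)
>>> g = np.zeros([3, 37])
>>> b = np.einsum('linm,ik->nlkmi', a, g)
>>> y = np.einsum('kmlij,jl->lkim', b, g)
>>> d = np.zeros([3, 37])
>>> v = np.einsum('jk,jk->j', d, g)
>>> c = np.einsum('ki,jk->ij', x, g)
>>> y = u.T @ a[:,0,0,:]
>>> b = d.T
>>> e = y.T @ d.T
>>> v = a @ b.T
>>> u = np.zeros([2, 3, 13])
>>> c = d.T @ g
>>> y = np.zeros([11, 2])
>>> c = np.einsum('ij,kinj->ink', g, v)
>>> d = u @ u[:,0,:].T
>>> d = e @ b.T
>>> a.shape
(7, 3, 2, 3)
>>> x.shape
(37, 2)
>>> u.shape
(2, 3, 13)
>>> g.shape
(3, 37)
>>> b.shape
(37, 3)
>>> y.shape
(11, 2)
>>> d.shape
(3, 37, 37)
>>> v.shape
(7, 3, 2, 37)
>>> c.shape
(3, 2, 7)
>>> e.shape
(3, 37, 3)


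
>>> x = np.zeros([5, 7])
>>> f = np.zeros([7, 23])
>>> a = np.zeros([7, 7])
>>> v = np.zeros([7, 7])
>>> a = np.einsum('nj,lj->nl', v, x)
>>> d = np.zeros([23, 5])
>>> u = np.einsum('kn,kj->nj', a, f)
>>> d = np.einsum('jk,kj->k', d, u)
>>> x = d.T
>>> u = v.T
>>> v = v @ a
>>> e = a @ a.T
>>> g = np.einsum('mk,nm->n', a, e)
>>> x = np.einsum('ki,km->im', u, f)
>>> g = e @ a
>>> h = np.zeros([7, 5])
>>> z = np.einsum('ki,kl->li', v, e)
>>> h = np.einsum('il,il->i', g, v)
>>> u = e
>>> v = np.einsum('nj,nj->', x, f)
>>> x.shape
(7, 23)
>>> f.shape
(7, 23)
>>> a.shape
(7, 5)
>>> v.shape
()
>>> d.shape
(5,)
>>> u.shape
(7, 7)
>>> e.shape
(7, 7)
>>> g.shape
(7, 5)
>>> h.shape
(7,)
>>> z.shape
(7, 5)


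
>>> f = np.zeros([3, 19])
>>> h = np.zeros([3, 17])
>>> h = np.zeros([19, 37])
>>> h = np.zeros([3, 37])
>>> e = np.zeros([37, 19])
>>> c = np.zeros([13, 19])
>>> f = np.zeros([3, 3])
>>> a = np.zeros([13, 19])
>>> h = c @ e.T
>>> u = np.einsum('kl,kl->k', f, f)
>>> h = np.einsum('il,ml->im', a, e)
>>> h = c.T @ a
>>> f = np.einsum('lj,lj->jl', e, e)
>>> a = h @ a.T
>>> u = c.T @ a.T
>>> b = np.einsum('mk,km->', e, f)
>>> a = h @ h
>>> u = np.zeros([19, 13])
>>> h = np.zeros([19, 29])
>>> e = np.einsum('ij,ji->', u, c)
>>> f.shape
(19, 37)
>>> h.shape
(19, 29)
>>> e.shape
()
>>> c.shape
(13, 19)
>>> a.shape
(19, 19)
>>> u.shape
(19, 13)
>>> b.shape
()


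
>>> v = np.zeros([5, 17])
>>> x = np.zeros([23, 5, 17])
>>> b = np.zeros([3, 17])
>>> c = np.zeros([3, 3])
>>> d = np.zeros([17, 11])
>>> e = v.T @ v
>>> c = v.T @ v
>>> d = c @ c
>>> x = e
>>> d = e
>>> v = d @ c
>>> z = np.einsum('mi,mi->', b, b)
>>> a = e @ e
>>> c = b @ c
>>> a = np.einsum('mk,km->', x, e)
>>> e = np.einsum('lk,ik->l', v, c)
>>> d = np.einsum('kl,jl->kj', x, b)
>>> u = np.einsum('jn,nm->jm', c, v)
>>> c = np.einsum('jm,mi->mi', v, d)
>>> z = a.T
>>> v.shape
(17, 17)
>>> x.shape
(17, 17)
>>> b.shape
(3, 17)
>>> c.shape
(17, 3)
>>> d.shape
(17, 3)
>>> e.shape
(17,)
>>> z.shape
()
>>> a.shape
()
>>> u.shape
(3, 17)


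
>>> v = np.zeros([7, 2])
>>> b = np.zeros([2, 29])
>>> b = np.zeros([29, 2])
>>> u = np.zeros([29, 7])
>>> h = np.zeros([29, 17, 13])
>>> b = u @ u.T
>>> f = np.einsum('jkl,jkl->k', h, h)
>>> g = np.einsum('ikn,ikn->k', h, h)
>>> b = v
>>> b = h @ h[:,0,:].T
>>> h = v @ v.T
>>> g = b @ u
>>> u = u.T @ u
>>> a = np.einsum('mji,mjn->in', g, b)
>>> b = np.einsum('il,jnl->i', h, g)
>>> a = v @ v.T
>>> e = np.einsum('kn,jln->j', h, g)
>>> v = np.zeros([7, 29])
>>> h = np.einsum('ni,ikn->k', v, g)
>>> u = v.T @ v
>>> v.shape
(7, 29)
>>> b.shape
(7,)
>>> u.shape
(29, 29)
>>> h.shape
(17,)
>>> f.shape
(17,)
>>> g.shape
(29, 17, 7)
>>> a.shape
(7, 7)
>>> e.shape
(29,)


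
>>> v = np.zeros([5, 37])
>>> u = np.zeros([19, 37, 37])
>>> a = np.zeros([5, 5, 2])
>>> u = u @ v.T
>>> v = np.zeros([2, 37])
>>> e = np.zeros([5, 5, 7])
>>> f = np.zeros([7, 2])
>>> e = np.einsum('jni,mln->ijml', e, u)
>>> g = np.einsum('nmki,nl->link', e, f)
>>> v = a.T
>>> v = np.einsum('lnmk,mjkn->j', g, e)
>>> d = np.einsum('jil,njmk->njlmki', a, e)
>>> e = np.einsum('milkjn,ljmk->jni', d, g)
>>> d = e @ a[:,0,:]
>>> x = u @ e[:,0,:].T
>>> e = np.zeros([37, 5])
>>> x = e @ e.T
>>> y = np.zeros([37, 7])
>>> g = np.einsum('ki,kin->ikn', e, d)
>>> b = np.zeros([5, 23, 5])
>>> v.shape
(5,)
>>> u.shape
(19, 37, 5)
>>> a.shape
(5, 5, 2)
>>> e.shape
(37, 5)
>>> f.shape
(7, 2)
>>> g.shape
(5, 37, 2)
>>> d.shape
(37, 5, 2)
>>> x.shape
(37, 37)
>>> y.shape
(37, 7)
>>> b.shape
(5, 23, 5)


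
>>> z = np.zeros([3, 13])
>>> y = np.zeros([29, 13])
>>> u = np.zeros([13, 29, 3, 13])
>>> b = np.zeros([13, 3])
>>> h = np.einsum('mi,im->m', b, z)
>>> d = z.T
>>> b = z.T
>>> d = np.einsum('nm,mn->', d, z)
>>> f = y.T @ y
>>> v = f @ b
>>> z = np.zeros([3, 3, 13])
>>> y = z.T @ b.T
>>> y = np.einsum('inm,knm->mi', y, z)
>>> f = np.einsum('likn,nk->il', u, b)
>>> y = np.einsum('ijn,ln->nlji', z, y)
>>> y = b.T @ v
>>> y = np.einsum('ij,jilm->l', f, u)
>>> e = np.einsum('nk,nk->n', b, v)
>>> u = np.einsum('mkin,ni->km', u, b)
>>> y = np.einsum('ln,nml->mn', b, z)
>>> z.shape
(3, 3, 13)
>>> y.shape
(3, 3)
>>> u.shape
(29, 13)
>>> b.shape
(13, 3)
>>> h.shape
(13,)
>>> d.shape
()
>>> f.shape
(29, 13)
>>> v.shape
(13, 3)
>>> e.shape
(13,)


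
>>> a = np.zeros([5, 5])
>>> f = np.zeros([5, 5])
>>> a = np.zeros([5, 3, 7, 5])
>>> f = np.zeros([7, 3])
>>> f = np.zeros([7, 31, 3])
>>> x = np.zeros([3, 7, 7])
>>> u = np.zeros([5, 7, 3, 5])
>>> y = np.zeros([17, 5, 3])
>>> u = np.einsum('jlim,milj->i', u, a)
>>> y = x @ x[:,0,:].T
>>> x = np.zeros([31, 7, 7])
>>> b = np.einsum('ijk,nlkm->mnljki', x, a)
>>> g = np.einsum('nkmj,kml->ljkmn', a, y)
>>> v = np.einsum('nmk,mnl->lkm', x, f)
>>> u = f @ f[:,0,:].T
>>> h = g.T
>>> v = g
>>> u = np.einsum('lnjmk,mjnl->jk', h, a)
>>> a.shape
(5, 3, 7, 5)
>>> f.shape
(7, 31, 3)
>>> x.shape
(31, 7, 7)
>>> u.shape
(3, 3)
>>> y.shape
(3, 7, 3)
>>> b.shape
(5, 5, 3, 7, 7, 31)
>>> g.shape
(3, 5, 3, 7, 5)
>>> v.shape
(3, 5, 3, 7, 5)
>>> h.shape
(5, 7, 3, 5, 3)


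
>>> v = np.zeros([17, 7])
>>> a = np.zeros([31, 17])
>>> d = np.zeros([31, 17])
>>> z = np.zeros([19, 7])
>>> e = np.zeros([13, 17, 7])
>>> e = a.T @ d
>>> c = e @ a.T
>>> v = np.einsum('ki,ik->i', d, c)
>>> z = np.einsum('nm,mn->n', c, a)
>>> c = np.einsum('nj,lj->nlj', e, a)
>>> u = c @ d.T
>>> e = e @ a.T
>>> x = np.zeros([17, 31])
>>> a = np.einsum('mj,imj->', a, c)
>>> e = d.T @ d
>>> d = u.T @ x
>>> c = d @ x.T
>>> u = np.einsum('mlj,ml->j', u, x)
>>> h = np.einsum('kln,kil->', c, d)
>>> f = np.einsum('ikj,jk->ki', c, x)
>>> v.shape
(17,)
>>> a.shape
()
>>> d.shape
(31, 31, 31)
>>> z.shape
(17,)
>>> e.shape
(17, 17)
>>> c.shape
(31, 31, 17)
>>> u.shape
(31,)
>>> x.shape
(17, 31)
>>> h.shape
()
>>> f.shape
(31, 31)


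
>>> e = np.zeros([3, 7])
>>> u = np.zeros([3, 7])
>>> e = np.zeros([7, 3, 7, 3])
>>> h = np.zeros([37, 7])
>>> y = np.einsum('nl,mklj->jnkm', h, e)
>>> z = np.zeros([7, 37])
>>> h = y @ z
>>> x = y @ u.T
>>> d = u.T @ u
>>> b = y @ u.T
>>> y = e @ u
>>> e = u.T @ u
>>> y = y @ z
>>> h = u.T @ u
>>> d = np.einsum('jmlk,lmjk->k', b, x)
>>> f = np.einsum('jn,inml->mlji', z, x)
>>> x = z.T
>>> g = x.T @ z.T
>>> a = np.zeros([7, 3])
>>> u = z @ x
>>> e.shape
(7, 7)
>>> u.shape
(7, 7)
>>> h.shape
(7, 7)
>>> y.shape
(7, 3, 7, 37)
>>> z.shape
(7, 37)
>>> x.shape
(37, 7)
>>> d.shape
(3,)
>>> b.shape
(3, 37, 3, 3)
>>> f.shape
(3, 3, 7, 3)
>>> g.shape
(7, 7)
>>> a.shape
(7, 3)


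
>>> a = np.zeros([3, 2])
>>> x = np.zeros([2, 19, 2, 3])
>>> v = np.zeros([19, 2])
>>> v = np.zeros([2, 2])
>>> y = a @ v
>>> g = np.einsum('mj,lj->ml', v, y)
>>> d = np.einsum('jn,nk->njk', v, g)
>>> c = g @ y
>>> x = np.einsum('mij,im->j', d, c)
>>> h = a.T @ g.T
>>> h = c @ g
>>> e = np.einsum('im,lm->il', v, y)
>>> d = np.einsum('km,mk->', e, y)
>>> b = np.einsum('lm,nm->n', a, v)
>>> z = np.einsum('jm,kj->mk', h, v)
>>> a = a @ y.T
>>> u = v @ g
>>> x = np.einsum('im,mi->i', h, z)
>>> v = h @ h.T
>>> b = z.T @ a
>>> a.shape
(3, 3)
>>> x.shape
(2,)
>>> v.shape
(2, 2)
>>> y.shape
(3, 2)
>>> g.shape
(2, 3)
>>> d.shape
()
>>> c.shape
(2, 2)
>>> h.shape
(2, 3)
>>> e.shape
(2, 3)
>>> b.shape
(2, 3)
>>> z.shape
(3, 2)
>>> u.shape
(2, 3)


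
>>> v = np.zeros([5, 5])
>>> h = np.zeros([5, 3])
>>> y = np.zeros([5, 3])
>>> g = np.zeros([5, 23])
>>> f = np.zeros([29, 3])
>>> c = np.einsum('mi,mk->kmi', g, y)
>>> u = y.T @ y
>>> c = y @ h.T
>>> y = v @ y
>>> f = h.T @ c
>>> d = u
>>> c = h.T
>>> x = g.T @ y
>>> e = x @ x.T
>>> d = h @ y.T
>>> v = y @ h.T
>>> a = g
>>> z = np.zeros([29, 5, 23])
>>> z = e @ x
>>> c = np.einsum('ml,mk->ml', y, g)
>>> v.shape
(5, 5)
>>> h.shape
(5, 3)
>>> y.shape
(5, 3)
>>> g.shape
(5, 23)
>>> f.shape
(3, 5)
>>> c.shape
(5, 3)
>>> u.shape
(3, 3)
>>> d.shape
(5, 5)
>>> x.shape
(23, 3)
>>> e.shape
(23, 23)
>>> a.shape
(5, 23)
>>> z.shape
(23, 3)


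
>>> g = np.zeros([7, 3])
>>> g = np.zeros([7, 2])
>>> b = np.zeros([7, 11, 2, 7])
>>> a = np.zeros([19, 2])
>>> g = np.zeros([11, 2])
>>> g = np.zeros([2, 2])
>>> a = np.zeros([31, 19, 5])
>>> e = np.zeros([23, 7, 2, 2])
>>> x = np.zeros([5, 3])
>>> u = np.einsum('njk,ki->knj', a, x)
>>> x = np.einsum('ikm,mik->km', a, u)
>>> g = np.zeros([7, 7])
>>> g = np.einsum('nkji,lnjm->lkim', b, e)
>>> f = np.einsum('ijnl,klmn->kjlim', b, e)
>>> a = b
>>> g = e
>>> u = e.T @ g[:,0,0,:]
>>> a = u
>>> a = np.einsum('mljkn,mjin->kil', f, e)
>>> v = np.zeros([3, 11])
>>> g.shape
(23, 7, 2, 2)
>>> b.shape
(7, 11, 2, 7)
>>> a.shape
(7, 2, 11)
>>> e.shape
(23, 7, 2, 2)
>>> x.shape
(19, 5)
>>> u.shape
(2, 2, 7, 2)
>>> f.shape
(23, 11, 7, 7, 2)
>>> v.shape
(3, 11)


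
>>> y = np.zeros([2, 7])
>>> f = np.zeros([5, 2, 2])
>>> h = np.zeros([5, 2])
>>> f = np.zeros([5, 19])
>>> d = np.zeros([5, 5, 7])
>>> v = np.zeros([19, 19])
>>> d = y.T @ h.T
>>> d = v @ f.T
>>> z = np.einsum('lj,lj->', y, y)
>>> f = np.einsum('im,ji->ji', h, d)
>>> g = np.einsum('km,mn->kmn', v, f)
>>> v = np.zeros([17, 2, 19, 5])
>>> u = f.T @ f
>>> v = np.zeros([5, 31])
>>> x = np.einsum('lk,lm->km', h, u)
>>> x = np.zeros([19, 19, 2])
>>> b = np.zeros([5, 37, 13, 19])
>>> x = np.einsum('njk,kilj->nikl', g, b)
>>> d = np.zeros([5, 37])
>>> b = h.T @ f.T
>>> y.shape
(2, 7)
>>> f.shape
(19, 5)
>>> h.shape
(5, 2)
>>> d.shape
(5, 37)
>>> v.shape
(5, 31)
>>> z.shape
()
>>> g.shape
(19, 19, 5)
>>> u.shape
(5, 5)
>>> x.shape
(19, 37, 5, 13)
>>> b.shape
(2, 19)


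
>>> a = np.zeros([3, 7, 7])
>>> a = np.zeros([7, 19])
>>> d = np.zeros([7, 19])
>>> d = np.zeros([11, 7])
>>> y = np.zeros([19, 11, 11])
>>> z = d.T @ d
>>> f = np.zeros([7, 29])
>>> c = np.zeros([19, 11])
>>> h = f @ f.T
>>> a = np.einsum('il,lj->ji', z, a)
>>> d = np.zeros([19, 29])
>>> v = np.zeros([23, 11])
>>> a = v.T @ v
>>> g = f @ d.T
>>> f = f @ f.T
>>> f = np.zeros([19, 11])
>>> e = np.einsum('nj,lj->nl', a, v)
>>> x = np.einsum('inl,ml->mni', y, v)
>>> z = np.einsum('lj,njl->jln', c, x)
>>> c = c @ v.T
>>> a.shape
(11, 11)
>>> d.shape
(19, 29)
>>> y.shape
(19, 11, 11)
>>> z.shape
(11, 19, 23)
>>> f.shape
(19, 11)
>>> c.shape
(19, 23)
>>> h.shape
(7, 7)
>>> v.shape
(23, 11)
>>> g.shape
(7, 19)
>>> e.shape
(11, 23)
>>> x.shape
(23, 11, 19)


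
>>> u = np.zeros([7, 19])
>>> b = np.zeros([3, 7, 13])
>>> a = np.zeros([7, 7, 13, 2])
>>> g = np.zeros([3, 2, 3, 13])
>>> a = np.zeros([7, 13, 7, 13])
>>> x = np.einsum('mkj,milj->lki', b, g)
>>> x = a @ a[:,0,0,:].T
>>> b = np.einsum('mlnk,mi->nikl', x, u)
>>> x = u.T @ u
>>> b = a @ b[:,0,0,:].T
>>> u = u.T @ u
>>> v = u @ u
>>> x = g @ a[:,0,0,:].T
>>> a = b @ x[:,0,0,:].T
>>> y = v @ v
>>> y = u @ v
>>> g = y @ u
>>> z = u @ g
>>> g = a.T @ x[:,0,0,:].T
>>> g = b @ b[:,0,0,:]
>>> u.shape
(19, 19)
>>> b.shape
(7, 13, 7, 7)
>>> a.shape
(7, 13, 7, 3)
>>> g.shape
(7, 13, 7, 7)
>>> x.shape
(3, 2, 3, 7)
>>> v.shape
(19, 19)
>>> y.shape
(19, 19)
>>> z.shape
(19, 19)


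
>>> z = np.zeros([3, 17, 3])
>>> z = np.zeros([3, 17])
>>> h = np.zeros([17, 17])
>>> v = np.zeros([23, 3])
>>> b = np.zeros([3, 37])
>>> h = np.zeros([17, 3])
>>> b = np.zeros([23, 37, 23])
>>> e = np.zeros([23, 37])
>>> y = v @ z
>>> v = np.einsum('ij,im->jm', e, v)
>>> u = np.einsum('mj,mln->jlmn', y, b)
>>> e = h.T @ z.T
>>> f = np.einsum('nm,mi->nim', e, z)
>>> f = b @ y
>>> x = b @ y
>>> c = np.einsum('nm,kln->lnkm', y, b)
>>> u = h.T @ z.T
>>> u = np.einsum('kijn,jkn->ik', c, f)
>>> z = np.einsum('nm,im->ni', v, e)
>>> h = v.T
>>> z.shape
(37, 3)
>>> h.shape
(3, 37)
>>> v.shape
(37, 3)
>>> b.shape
(23, 37, 23)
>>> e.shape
(3, 3)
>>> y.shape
(23, 17)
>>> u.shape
(23, 37)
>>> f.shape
(23, 37, 17)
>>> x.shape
(23, 37, 17)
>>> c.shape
(37, 23, 23, 17)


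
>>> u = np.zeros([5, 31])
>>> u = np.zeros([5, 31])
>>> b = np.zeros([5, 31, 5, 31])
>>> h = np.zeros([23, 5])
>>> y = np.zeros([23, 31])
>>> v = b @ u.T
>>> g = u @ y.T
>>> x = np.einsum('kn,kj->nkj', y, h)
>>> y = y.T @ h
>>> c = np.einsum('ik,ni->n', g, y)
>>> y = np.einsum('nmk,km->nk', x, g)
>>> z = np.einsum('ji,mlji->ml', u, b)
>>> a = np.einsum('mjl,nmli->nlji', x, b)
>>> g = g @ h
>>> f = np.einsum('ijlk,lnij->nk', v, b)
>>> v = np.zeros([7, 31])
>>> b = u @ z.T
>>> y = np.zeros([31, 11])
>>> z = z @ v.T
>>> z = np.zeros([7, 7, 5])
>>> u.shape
(5, 31)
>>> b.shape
(5, 5)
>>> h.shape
(23, 5)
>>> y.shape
(31, 11)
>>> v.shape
(7, 31)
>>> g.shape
(5, 5)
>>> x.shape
(31, 23, 5)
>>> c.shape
(31,)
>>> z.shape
(7, 7, 5)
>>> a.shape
(5, 5, 23, 31)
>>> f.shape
(31, 5)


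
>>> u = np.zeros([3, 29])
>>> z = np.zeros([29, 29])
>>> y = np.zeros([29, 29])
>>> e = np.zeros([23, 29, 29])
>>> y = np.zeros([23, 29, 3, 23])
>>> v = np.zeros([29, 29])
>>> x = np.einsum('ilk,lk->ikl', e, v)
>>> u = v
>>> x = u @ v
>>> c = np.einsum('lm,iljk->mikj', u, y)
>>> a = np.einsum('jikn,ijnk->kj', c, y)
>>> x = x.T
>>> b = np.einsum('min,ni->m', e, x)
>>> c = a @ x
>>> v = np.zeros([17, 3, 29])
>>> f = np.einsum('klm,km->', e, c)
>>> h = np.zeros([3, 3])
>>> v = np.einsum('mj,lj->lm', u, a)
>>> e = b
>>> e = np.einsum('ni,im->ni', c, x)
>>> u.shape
(29, 29)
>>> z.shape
(29, 29)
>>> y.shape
(23, 29, 3, 23)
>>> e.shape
(23, 29)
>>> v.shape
(23, 29)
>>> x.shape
(29, 29)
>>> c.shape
(23, 29)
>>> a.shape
(23, 29)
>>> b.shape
(23,)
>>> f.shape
()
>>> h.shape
(3, 3)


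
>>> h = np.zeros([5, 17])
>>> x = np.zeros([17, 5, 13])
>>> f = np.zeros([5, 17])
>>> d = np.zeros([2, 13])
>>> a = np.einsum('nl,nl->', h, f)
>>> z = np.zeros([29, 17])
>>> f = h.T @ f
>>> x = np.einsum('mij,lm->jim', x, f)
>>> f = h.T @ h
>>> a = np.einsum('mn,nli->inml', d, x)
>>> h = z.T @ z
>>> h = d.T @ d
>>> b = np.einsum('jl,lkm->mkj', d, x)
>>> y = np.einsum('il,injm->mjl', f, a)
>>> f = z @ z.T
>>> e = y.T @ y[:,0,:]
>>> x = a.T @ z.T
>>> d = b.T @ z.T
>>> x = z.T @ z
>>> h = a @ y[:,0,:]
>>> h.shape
(17, 13, 2, 17)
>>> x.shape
(17, 17)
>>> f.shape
(29, 29)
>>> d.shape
(2, 5, 29)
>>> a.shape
(17, 13, 2, 5)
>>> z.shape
(29, 17)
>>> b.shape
(17, 5, 2)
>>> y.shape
(5, 2, 17)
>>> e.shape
(17, 2, 17)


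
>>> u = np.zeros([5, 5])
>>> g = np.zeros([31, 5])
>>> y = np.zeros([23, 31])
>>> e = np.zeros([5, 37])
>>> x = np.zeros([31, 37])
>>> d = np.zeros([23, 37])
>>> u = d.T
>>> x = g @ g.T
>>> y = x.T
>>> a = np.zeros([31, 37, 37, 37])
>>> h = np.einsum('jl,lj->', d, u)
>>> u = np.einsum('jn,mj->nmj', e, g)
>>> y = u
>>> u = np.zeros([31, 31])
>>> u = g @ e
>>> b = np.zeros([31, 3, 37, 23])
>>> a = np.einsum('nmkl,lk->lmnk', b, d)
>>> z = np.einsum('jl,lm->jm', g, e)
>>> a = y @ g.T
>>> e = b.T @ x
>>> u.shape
(31, 37)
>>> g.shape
(31, 5)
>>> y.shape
(37, 31, 5)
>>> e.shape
(23, 37, 3, 31)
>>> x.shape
(31, 31)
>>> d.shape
(23, 37)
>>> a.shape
(37, 31, 31)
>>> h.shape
()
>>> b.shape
(31, 3, 37, 23)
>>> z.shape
(31, 37)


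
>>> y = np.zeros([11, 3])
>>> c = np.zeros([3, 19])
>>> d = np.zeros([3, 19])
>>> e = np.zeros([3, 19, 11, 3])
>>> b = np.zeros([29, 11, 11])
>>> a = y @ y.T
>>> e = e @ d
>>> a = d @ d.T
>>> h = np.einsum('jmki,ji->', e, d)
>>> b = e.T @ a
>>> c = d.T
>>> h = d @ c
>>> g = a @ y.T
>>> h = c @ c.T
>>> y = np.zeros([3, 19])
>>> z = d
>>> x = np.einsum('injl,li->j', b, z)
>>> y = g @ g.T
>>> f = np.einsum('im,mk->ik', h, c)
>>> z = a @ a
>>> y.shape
(3, 3)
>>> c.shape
(19, 3)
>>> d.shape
(3, 19)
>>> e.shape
(3, 19, 11, 19)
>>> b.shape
(19, 11, 19, 3)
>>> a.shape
(3, 3)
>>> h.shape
(19, 19)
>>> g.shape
(3, 11)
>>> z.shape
(3, 3)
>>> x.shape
(19,)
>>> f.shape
(19, 3)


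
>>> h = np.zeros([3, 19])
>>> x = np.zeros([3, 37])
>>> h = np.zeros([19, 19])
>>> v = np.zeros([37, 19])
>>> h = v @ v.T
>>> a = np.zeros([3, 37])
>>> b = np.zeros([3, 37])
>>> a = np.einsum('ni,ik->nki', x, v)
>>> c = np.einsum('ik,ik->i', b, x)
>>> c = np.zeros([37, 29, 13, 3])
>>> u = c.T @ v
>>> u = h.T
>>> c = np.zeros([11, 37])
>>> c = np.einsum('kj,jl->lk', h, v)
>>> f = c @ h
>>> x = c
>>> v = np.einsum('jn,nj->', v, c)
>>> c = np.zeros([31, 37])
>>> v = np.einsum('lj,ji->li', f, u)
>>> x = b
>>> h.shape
(37, 37)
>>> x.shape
(3, 37)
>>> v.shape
(19, 37)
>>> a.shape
(3, 19, 37)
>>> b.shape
(3, 37)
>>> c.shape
(31, 37)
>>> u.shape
(37, 37)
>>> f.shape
(19, 37)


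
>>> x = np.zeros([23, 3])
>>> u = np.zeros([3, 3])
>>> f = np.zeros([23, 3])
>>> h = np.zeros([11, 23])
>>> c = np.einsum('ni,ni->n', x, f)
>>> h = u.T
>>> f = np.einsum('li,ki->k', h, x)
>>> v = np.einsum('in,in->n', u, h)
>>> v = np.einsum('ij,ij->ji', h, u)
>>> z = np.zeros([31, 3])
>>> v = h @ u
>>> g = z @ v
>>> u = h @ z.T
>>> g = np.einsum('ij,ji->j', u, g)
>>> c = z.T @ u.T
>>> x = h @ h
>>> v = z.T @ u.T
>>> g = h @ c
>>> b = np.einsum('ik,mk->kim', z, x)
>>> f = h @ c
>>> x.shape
(3, 3)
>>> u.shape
(3, 31)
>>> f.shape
(3, 3)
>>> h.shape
(3, 3)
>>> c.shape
(3, 3)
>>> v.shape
(3, 3)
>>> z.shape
(31, 3)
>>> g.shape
(3, 3)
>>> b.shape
(3, 31, 3)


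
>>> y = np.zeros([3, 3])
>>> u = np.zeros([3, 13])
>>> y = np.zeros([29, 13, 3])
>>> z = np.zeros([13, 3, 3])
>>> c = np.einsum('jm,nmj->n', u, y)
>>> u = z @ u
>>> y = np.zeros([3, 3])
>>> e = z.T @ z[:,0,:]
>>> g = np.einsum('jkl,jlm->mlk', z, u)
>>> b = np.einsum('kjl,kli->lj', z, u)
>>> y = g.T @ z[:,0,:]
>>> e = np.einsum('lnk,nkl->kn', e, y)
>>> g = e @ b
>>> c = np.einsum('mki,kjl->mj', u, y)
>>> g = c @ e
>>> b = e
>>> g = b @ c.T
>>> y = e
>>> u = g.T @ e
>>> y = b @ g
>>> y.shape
(3, 13)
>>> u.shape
(13, 3)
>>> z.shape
(13, 3, 3)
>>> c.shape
(13, 3)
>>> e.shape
(3, 3)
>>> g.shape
(3, 13)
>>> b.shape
(3, 3)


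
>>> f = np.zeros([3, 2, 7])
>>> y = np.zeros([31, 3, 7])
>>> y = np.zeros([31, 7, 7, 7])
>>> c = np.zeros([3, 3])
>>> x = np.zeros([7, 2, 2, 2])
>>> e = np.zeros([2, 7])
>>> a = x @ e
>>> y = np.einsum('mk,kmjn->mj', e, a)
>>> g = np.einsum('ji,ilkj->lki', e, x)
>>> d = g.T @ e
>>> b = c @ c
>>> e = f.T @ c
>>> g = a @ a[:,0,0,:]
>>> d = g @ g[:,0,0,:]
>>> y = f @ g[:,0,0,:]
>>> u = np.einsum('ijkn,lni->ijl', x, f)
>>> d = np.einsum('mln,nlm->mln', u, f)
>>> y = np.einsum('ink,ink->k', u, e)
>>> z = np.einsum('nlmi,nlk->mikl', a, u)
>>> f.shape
(3, 2, 7)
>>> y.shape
(3,)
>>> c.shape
(3, 3)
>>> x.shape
(7, 2, 2, 2)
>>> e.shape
(7, 2, 3)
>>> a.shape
(7, 2, 2, 7)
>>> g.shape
(7, 2, 2, 7)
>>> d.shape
(7, 2, 3)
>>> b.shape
(3, 3)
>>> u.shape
(7, 2, 3)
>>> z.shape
(2, 7, 3, 2)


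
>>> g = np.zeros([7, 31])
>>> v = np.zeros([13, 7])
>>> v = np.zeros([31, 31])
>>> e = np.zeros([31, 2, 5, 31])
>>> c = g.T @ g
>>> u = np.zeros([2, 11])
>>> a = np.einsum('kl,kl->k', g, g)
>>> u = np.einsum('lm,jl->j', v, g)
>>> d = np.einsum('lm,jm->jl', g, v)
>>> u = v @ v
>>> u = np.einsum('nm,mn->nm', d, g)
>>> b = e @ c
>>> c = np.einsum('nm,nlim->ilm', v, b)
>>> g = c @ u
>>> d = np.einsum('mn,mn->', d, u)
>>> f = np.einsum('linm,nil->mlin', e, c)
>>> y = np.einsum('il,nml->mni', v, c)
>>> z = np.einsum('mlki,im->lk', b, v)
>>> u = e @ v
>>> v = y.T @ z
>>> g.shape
(5, 2, 7)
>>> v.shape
(31, 5, 5)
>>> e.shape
(31, 2, 5, 31)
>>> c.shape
(5, 2, 31)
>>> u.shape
(31, 2, 5, 31)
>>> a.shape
(7,)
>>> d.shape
()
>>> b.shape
(31, 2, 5, 31)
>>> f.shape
(31, 31, 2, 5)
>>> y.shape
(2, 5, 31)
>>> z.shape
(2, 5)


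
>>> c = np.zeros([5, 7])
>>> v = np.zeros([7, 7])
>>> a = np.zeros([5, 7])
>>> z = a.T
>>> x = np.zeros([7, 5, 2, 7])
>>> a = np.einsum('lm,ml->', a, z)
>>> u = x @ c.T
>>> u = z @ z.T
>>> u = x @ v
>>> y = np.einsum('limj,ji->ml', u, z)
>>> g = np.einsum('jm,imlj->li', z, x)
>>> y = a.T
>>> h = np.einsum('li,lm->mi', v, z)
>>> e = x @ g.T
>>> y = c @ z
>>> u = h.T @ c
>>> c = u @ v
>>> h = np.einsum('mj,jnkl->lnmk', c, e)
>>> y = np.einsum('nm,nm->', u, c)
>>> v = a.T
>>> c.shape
(7, 7)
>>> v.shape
()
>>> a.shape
()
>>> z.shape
(7, 5)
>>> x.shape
(7, 5, 2, 7)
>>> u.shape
(7, 7)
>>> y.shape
()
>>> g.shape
(2, 7)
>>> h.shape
(2, 5, 7, 2)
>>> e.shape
(7, 5, 2, 2)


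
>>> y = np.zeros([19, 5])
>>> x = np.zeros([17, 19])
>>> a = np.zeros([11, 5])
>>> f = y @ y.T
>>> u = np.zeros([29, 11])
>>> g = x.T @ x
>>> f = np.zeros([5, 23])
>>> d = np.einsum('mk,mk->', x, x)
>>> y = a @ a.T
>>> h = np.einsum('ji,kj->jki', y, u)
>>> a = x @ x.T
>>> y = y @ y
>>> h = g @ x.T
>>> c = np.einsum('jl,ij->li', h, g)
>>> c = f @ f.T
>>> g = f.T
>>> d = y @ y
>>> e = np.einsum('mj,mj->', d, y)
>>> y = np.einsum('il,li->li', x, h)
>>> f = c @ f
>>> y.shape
(19, 17)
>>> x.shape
(17, 19)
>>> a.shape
(17, 17)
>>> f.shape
(5, 23)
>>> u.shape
(29, 11)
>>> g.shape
(23, 5)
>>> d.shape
(11, 11)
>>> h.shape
(19, 17)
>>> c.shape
(5, 5)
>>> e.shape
()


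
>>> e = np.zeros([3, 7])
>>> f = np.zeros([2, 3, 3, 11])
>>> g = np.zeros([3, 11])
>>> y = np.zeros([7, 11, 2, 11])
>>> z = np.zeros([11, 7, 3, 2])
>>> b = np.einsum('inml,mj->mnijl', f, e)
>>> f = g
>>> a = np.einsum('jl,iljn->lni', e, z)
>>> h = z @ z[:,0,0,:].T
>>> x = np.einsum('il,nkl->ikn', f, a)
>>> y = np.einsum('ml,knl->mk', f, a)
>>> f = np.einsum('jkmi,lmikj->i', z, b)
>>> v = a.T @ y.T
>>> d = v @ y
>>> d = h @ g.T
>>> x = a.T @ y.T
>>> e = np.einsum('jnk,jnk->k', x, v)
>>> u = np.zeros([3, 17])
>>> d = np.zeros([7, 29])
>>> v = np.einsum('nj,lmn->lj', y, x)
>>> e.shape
(3,)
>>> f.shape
(2,)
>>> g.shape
(3, 11)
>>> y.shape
(3, 7)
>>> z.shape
(11, 7, 3, 2)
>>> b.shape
(3, 3, 2, 7, 11)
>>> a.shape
(7, 2, 11)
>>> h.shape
(11, 7, 3, 11)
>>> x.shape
(11, 2, 3)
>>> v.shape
(11, 7)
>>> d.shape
(7, 29)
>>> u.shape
(3, 17)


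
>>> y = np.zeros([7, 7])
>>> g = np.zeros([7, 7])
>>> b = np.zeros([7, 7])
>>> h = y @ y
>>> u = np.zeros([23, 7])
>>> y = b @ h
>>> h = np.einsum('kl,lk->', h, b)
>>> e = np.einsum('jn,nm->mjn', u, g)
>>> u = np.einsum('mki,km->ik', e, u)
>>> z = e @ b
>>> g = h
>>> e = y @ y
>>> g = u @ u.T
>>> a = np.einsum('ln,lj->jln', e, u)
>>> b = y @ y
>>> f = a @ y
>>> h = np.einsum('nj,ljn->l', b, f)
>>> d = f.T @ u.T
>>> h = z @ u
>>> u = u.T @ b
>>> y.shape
(7, 7)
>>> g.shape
(7, 7)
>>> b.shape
(7, 7)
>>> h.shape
(7, 23, 23)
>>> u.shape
(23, 7)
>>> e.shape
(7, 7)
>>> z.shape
(7, 23, 7)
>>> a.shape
(23, 7, 7)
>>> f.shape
(23, 7, 7)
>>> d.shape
(7, 7, 7)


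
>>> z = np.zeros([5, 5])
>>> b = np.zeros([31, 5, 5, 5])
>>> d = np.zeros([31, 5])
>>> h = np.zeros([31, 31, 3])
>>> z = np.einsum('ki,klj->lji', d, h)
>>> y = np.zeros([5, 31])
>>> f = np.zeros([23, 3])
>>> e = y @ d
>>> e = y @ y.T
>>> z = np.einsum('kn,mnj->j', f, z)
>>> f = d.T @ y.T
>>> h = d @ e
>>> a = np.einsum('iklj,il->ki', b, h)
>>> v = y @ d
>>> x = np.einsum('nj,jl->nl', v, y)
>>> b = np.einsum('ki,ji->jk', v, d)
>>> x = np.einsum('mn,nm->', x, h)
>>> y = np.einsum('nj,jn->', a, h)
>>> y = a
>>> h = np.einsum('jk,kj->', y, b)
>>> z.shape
(5,)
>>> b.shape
(31, 5)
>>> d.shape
(31, 5)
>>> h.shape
()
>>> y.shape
(5, 31)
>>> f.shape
(5, 5)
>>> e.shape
(5, 5)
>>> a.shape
(5, 31)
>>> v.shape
(5, 5)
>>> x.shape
()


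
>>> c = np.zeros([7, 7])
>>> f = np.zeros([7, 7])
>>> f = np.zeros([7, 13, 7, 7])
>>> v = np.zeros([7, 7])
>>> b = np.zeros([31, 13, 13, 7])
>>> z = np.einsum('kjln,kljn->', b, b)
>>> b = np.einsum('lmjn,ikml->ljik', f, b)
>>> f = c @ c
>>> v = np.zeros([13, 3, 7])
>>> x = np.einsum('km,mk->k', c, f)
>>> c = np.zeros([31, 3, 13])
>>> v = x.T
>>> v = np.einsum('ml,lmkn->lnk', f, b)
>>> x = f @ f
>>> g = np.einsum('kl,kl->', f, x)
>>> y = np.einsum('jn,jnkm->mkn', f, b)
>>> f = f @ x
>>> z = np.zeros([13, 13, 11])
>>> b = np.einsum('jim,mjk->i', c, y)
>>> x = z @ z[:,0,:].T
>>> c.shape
(31, 3, 13)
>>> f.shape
(7, 7)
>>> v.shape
(7, 13, 31)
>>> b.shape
(3,)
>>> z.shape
(13, 13, 11)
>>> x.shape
(13, 13, 13)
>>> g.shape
()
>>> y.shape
(13, 31, 7)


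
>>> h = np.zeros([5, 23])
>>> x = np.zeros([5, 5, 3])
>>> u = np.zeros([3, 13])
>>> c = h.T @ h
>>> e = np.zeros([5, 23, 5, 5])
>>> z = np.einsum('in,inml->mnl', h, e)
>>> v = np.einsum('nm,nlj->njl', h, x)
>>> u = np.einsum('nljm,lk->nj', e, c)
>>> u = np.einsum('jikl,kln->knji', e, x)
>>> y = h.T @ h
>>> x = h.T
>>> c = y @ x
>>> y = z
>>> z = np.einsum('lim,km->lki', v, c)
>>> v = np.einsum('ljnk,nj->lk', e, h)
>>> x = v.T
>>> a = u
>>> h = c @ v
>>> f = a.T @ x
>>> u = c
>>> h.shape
(23, 5)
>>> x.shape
(5, 5)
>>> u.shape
(23, 5)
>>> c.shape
(23, 5)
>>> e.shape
(5, 23, 5, 5)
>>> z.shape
(5, 23, 3)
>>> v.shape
(5, 5)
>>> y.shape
(5, 23, 5)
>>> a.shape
(5, 3, 5, 23)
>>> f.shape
(23, 5, 3, 5)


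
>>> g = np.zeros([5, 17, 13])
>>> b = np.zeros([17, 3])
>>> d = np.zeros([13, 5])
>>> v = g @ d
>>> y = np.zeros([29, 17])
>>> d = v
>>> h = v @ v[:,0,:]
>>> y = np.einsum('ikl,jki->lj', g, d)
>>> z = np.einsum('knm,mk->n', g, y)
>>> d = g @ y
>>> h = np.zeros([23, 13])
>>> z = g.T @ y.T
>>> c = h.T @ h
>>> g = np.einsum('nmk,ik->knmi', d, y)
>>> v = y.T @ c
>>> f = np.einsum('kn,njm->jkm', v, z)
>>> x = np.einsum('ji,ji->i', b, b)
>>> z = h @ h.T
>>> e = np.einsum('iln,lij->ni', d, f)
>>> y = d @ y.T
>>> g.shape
(5, 5, 17, 13)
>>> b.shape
(17, 3)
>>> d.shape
(5, 17, 5)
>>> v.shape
(5, 13)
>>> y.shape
(5, 17, 13)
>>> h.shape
(23, 13)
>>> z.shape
(23, 23)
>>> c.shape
(13, 13)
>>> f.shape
(17, 5, 13)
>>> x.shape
(3,)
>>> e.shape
(5, 5)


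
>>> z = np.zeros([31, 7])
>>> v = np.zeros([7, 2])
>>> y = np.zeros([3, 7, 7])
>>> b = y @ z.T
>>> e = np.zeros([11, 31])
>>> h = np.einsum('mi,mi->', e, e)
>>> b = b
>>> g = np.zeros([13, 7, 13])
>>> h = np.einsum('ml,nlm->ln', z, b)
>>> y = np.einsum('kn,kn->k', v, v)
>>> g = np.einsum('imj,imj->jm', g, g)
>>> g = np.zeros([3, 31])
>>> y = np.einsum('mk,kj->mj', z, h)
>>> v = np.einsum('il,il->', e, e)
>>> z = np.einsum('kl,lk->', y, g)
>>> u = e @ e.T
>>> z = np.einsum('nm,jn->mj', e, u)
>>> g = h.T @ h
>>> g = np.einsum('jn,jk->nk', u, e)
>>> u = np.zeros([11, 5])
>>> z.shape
(31, 11)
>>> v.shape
()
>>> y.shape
(31, 3)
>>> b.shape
(3, 7, 31)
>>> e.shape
(11, 31)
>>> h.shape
(7, 3)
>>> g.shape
(11, 31)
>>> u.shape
(11, 5)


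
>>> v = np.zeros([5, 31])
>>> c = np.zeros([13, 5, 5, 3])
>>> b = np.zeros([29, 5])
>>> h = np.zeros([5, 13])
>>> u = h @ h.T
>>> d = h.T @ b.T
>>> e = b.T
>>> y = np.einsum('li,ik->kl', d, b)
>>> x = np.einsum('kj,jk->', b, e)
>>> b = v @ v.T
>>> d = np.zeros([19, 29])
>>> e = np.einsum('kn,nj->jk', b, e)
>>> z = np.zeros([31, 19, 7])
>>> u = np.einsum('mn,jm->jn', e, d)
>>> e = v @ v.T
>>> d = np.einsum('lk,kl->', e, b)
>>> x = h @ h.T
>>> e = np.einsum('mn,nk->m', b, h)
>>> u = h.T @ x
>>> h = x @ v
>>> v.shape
(5, 31)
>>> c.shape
(13, 5, 5, 3)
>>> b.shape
(5, 5)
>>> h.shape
(5, 31)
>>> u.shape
(13, 5)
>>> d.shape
()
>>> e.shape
(5,)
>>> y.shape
(5, 13)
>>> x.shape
(5, 5)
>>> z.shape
(31, 19, 7)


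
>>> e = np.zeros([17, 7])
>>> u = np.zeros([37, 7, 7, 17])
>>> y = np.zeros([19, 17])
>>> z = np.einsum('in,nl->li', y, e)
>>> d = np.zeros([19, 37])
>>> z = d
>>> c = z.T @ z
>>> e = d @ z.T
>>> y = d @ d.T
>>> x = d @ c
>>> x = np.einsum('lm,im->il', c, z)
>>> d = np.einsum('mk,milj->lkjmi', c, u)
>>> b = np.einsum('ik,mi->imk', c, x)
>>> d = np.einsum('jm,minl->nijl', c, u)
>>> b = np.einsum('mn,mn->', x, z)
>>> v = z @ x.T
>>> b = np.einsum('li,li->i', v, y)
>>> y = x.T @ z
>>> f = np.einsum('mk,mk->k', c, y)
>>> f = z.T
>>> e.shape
(19, 19)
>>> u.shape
(37, 7, 7, 17)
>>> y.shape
(37, 37)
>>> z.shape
(19, 37)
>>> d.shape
(7, 7, 37, 17)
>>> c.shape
(37, 37)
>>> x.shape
(19, 37)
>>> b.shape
(19,)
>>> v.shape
(19, 19)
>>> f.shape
(37, 19)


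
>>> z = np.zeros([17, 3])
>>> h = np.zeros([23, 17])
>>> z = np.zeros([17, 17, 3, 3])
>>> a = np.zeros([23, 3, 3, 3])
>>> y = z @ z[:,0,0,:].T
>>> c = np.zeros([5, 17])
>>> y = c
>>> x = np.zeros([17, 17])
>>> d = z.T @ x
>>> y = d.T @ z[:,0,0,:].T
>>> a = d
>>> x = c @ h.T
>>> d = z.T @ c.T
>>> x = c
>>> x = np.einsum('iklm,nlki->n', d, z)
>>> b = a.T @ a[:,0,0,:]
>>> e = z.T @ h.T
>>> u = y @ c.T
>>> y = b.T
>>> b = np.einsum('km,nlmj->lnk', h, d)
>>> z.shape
(17, 17, 3, 3)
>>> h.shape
(23, 17)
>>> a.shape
(3, 3, 17, 17)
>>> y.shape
(17, 3, 17, 17)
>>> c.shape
(5, 17)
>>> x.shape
(17,)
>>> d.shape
(3, 3, 17, 5)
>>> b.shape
(3, 3, 23)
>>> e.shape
(3, 3, 17, 23)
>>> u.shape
(17, 17, 3, 5)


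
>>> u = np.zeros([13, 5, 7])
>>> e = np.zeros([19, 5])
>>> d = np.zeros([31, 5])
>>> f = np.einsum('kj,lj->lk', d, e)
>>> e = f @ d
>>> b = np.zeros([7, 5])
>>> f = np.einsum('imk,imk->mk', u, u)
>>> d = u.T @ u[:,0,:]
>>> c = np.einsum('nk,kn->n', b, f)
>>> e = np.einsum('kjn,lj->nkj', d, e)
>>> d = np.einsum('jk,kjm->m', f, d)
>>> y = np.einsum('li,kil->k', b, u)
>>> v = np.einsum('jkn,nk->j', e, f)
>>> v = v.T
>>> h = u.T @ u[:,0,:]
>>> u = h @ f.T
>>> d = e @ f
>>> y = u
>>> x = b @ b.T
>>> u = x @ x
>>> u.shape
(7, 7)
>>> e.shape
(7, 7, 5)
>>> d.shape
(7, 7, 7)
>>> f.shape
(5, 7)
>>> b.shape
(7, 5)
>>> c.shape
(7,)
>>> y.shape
(7, 5, 5)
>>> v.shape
(7,)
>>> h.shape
(7, 5, 7)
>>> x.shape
(7, 7)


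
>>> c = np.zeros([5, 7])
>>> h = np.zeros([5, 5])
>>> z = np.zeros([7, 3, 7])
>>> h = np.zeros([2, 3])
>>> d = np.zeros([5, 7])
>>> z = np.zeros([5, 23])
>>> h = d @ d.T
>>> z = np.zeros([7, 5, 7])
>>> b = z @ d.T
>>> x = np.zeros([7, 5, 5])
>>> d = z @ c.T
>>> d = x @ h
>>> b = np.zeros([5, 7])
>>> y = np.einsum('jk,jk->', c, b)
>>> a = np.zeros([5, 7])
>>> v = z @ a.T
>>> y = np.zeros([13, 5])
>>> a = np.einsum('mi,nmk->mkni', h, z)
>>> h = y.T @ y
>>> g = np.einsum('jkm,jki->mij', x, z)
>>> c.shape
(5, 7)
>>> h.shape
(5, 5)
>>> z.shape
(7, 5, 7)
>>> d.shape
(7, 5, 5)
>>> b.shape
(5, 7)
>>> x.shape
(7, 5, 5)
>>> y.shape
(13, 5)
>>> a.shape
(5, 7, 7, 5)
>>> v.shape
(7, 5, 5)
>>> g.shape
(5, 7, 7)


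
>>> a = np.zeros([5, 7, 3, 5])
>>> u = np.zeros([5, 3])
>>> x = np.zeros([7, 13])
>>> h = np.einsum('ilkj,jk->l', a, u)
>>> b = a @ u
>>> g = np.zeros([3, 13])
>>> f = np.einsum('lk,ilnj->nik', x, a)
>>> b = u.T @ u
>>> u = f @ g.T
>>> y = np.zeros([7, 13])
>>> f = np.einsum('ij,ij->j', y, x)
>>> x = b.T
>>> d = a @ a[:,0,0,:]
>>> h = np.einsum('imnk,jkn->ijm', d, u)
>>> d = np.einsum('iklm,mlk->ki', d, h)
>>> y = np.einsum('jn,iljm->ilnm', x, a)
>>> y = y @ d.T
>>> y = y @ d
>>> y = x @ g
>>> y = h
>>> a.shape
(5, 7, 3, 5)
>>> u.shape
(3, 5, 3)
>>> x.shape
(3, 3)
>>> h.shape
(5, 3, 7)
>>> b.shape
(3, 3)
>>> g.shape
(3, 13)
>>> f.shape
(13,)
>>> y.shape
(5, 3, 7)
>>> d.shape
(7, 5)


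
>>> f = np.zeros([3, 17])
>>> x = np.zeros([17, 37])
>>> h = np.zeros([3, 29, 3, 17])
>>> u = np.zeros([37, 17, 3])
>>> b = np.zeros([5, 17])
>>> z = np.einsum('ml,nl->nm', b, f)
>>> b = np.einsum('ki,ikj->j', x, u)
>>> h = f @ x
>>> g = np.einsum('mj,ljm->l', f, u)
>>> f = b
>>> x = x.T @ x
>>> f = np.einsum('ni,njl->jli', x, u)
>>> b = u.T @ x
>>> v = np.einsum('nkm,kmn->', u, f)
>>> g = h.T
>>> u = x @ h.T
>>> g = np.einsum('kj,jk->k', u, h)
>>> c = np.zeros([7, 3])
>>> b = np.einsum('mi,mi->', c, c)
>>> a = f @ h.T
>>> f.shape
(17, 3, 37)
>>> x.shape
(37, 37)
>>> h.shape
(3, 37)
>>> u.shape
(37, 3)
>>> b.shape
()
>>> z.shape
(3, 5)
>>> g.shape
(37,)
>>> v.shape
()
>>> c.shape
(7, 3)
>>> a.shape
(17, 3, 3)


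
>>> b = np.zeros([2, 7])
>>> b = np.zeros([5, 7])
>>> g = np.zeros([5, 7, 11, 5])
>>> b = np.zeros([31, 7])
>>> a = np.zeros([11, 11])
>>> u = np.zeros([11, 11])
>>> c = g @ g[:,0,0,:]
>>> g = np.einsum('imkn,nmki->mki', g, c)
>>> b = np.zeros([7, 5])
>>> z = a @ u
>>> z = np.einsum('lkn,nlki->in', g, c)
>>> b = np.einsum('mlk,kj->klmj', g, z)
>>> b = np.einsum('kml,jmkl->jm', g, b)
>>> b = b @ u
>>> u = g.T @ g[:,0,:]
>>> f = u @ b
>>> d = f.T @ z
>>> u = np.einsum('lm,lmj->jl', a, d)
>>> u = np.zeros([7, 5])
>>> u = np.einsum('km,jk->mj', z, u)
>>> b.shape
(5, 11)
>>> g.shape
(7, 11, 5)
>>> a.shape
(11, 11)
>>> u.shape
(5, 7)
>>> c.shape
(5, 7, 11, 5)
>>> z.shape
(5, 5)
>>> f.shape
(5, 11, 11)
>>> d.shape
(11, 11, 5)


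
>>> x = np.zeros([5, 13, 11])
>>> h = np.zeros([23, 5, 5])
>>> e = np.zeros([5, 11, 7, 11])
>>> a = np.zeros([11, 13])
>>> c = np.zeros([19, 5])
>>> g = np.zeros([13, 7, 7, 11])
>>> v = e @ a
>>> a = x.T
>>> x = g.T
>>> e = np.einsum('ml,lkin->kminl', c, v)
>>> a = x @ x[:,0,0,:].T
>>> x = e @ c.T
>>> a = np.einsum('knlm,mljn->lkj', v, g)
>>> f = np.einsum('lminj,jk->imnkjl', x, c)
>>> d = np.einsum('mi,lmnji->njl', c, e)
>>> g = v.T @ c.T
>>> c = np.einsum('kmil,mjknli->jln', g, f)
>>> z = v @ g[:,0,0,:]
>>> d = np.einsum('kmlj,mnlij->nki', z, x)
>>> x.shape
(11, 19, 7, 13, 19)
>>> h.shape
(23, 5, 5)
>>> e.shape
(11, 19, 7, 13, 5)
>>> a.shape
(7, 5, 7)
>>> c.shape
(19, 19, 5)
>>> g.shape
(13, 7, 11, 19)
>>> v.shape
(5, 11, 7, 13)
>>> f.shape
(7, 19, 13, 5, 19, 11)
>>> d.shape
(19, 5, 13)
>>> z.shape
(5, 11, 7, 19)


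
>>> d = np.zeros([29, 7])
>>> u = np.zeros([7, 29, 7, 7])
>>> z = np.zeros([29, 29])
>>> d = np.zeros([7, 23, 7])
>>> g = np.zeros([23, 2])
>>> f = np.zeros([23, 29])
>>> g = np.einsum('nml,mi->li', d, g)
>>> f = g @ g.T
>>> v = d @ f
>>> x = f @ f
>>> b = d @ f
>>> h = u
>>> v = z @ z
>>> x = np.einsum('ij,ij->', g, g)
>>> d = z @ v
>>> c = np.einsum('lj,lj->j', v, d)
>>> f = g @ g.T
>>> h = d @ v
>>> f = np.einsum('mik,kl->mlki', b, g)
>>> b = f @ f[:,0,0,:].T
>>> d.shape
(29, 29)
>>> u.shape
(7, 29, 7, 7)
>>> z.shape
(29, 29)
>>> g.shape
(7, 2)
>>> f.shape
(7, 2, 7, 23)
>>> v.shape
(29, 29)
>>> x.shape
()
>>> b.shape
(7, 2, 7, 7)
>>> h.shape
(29, 29)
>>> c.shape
(29,)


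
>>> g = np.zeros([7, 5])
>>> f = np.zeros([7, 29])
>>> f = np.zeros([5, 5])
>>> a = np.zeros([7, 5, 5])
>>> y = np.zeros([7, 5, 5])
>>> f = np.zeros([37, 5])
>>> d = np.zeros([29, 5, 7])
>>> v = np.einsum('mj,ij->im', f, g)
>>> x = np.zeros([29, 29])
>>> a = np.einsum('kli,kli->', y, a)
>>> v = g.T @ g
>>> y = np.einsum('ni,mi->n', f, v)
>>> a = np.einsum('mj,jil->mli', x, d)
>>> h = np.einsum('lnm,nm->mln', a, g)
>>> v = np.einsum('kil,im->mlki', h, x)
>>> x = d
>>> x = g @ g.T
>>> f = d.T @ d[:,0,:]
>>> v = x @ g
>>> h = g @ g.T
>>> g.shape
(7, 5)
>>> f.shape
(7, 5, 7)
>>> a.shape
(29, 7, 5)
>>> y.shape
(37,)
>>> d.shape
(29, 5, 7)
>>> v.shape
(7, 5)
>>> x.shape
(7, 7)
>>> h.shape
(7, 7)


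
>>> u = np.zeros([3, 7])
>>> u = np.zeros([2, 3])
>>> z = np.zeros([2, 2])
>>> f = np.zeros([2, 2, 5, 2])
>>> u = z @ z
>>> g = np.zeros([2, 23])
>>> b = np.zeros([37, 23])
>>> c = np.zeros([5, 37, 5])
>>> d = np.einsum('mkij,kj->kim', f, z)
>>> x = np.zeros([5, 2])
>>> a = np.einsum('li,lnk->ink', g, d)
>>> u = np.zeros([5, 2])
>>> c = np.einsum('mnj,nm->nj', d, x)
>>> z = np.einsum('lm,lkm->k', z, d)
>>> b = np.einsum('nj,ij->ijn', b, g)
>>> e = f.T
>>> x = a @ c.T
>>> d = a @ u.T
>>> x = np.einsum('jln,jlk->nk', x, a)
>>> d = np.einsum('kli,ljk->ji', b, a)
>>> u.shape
(5, 2)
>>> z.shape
(5,)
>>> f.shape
(2, 2, 5, 2)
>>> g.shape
(2, 23)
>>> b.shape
(2, 23, 37)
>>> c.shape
(5, 2)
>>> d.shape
(5, 37)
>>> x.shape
(5, 2)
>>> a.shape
(23, 5, 2)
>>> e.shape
(2, 5, 2, 2)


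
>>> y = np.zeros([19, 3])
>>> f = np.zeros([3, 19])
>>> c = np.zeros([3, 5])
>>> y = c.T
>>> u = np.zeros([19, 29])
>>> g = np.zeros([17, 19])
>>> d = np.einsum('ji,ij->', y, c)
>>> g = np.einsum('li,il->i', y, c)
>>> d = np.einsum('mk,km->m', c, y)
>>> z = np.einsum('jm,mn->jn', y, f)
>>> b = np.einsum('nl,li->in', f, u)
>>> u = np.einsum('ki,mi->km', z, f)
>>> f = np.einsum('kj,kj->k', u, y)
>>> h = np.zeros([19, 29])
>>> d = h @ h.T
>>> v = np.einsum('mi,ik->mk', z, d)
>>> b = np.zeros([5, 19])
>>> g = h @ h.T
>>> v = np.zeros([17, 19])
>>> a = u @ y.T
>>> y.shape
(5, 3)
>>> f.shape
(5,)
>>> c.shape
(3, 5)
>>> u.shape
(5, 3)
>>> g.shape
(19, 19)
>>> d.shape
(19, 19)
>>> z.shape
(5, 19)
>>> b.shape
(5, 19)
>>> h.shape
(19, 29)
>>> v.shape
(17, 19)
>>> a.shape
(5, 5)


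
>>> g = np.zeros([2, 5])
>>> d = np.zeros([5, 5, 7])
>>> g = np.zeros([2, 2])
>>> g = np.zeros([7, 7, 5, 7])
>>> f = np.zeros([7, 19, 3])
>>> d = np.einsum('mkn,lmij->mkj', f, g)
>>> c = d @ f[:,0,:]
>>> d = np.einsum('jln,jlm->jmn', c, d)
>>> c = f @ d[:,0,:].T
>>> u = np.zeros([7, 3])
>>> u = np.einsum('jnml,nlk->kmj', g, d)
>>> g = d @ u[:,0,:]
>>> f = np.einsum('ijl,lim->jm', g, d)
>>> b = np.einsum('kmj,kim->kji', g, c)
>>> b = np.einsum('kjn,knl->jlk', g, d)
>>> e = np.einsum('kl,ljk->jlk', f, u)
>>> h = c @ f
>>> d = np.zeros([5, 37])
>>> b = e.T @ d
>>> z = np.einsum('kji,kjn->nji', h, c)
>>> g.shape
(7, 7, 7)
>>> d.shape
(5, 37)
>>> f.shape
(7, 3)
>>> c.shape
(7, 19, 7)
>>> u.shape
(3, 5, 7)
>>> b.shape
(7, 3, 37)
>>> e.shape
(5, 3, 7)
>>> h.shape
(7, 19, 3)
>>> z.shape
(7, 19, 3)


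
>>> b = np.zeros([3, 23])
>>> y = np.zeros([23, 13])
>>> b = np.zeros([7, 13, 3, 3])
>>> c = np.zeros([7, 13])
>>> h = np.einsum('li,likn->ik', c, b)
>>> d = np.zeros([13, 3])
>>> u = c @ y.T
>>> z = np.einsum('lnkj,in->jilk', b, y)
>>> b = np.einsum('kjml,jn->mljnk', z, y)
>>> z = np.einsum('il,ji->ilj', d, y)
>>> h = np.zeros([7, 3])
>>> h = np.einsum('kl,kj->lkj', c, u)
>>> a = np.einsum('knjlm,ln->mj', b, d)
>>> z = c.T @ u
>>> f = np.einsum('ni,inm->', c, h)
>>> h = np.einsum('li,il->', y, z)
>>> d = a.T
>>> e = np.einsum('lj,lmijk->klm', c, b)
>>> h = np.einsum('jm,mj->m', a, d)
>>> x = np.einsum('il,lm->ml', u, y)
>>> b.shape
(7, 3, 23, 13, 3)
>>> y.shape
(23, 13)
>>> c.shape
(7, 13)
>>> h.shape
(23,)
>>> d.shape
(23, 3)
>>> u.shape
(7, 23)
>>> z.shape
(13, 23)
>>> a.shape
(3, 23)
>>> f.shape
()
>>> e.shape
(3, 7, 3)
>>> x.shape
(13, 23)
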